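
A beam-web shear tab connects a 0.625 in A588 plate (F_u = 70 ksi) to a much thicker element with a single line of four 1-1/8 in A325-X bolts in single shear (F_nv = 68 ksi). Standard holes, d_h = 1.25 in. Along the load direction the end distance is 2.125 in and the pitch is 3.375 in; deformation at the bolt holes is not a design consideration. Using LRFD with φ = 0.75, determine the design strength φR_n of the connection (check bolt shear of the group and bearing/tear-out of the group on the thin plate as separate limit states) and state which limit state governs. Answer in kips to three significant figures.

203 kips (bolt shear governs)

Bolt shear: A_b = π·1.125²/4 = 0.994 in²; R_n = 68 × 0.994 × 4 × 1 = 270.4 kips → 0.75 × 270.4 = 203 kips.
Bearing (1.5 l_c t F_u ≤ 3.0 d t F_u): upper limit = 3.0·1.125·0.625·70 = 147.7 kips.
  Edge l_c = 2.125 − 1.25/2 = 1.5 → r_n = 98.44 kips; interior l_c = 3.375 − 1.25 = 2.125 → r_n = 139.5 kips.
  R_n,bearing = 1·98.44 + 3·139.5 = 516.8 kips → 0.75 × 516.8 = 388 kips.
Bolt shear governs: 203 kips.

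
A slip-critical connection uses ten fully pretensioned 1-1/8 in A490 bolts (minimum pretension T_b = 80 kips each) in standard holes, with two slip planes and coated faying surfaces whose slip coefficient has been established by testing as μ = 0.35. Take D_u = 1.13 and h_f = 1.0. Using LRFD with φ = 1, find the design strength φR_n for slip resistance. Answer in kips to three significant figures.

R_n = μ · D_u · h_f · T_b · n_s · n_b = 0.35 × 1.13 × 1.0 × 80 × 2 × 10 = 632.8 kips.
Design strength φR_n = 1 × 632.8 = 633 kips.

633 kips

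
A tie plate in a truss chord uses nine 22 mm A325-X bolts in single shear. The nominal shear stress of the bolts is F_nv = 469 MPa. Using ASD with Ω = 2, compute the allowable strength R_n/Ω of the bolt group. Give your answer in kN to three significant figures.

A_b = π × 22² / 4 = 380.1 mm².
R_n = F_nv · A_b · n · n_s = 469 × 380.1 × 9 × 1 / 1000 = 1605 kN.
Allowable strength R_n/Ω = 1605 / 2 = 802 kN.

802 kN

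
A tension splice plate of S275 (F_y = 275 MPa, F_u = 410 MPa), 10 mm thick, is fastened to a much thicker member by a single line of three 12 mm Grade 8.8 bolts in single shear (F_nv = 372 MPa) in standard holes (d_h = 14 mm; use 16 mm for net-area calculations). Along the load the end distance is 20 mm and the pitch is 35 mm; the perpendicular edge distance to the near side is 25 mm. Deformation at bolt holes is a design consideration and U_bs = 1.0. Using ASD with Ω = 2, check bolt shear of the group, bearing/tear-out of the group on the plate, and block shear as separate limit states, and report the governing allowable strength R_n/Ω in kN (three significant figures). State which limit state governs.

63.1 kN (bolt shear governs)

Bolt shear: A_b = π·12²/4 = 113.1 mm²; R_n = 372 × 113.1 × 3 × 1 / 1000 = 126.2 kN → 126.2 / 2 = 63.1 kN.
Bearing: edge l_c = 13, r_n = 63.96 kN; interior l_c = 21, r_n = 103.3 kN; R_n = 63.96 + 2·103.3 = 270.6 kN → 135 kN.
Block shear: A_gv = 900, A_nv = 500, A_nt = 170 mm²; R_n = min(0.6F_uA_nv, 0.6F_yA_gv) + U_bs·F_u·A_nt = 192.7 kN → 96.4 kN.
Bolt shear governs: 63.1 kN.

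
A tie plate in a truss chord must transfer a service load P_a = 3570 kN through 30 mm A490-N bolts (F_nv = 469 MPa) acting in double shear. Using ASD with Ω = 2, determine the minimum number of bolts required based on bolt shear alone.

A_b = π·30²/4 = 706.9 mm².
Per-bolt allowable strength R_n/Ω = 469 × 706.9 × 2 / 1000 / 2 = 331.5 kN.
n ≥ 3570 / 331.5 = 10.77 → use 11 bolts.

11 bolts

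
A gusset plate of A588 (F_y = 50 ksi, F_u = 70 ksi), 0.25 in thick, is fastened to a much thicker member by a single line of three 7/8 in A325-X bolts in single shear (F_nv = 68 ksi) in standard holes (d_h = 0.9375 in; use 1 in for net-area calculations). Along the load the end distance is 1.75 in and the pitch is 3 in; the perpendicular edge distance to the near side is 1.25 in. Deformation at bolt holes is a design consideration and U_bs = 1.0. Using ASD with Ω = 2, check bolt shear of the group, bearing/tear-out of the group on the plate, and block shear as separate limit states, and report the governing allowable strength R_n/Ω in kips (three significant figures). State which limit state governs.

34.1 kips (block shear governs)

Bolt shear: A_b = π·0.875²/4 = 0.6013 in²; R_n = 68 × 0.6013 × 3 × 1 = 122.7 kips → 122.7 / 2 = 61.3 kips.
Bearing: edge l_c = 1.281, r_n = 26.91 kips; interior l_c = 2.062, r_n = 36.75 kips; R_n = 26.91 + 2·36.75 = 100.4 kips → 50.2 kips.
Block shear: A_gv = 1.938, A_nv = 1.312, A_nt = 0.1875 in²; R_n = min(0.6F_uA_nv, 0.6F_yA_gv) + U_bs·F_u·A_nt = 68.25 kips → 34.1 kips.
Block shear governs: 34.1 kips.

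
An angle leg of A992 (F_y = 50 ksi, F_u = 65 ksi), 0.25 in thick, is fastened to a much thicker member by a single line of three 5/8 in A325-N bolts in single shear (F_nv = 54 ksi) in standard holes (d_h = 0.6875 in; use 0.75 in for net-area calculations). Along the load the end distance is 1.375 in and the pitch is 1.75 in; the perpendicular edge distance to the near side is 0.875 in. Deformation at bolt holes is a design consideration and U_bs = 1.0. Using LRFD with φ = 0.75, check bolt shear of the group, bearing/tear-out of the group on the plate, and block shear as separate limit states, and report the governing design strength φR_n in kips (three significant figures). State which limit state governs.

28 kips (block shear governs)

Bolt shear: A_b = π·0.625²/4 = 0.3068 in²; R_n = 54 × 0.3068 × 3 × 1 = 49.7 kips → 0.75 × 49.7 = 37.3 kips.
Bearing: edge l_c = 1.031, r_n = 20.11 kips; interior l_c = 1.062, r_n = 20.72 kips; R_n = 20.11 + 2·20.72 = 61.55 kips → 46.2 kips.
Block shear: A_gv = 1.219, A_nv = 0.75, A_nt = 0.125 in²; R_n = min(0.6F_uA_nv, 0.6F_yA_gv) + U_bs·F_u·A_nt = 37.38 kips → 28 kips.
Block shear governs: 28 kips.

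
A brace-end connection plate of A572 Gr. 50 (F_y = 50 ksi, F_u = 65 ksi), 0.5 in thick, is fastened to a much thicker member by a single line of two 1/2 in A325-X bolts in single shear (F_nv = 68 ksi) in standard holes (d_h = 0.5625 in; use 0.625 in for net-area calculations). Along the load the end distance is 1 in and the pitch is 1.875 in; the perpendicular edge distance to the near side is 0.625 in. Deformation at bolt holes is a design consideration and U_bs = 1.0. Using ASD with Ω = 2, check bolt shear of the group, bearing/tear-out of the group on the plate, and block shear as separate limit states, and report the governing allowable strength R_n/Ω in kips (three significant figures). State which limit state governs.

13.4 kips (bolt shear governs)

Bolt shear: A_b = π·0.5²/4 = 0.1963 in²; R_n = 68 × 0.1963 × 2 × 1 = 26.7 kips → 26.7 / 2 = 13.4 kips.
Bearing: edge l_c = 0.7188, r_n = 28.03 kips; interior l_c = 1.312, r_n = 39 kips; R_n = 28.03 + 1·39 = 67.03 kips → 33.5 kips.
Block shear: A_gv = 1.438, A_nv = 0.9688, A_nt = 0.1562 in²; R_n = min(0.6F_uA_nv, 0.6F_yA_gv) + U_bs·F_u·A_nt = 47.94 kips → 24 kips.
Bolt shear governs: 13.4 kips.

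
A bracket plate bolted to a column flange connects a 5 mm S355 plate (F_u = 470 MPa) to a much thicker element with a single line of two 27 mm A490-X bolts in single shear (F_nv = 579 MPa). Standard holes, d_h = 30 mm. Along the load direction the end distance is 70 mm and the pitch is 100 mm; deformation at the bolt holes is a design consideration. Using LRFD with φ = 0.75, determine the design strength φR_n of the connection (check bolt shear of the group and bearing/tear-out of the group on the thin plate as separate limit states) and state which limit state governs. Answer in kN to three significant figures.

Bolt shear: A_b = π·27²/4 = 572.6 mm²; R_n = 579 × 572.6 × 2 × 1 / 1000 = 663 kN → 0.75 × 663 = 497 kN.
Bearing (1.2 l_c t F_u ≤ 2.4 d t F_u): upper limit = 2.4·27·5·470 / 1000 = 152.3 kN.
  Edge l_c = 70 − 30/2 = 55 → r_n = 152.3 kN; interior l_c = 100 − 30 = 70 → r_n = 152.3 kN.
  R_n,bearing = 1·152.3 + 1·152.3 = 304.6 kN → 0.75 × 304.6 = 228 kN.
Bearing governs: 228 kN.

228 kN (bearing governs)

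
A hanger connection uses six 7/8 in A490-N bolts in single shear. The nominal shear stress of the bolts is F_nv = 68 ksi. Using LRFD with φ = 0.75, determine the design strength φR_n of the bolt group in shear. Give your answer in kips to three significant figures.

184 kips

A_b = π × 0.875² / 4 = 0.6013 in².
R_n = F_nv · A_b · n · n_s = 68 × 0.6013 × 6 × 1 = 245.3 kips.
Design strength φR_n = 0.75 × 245.3 = 184 kips.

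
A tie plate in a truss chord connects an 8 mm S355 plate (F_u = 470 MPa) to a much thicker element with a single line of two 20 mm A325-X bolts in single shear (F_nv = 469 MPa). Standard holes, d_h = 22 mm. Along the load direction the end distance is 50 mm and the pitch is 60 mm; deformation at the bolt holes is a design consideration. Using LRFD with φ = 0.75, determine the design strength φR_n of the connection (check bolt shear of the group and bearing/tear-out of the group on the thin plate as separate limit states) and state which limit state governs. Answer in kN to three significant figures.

Bolt shear: A_b = π·20²/4 = 314.2 mm²; R_n = 469 × 314.2 × 2 × 1 / 1000 = 294.7 kN → 0.75 × 294.7 = 221 kN.
Bearing (1.2 l_c t F_u ≤ 2.4 d t F_u): upper limit = 2.4·20·8·470 / 1000 = 180.5 kN.
  Edge l_c = 50 − 22/2 = 39 → r_n = 176 kN; interior l_c = 60 − 22 = 38 → r_n = 171.5 kN.
  R_n,bearing = 1·176 + 1·171.5 = 347.4 kN → 0.75 × 347.4 = 261 kN.
Bolt shear governs: 221 kN.

221 kN (bolt shear governs)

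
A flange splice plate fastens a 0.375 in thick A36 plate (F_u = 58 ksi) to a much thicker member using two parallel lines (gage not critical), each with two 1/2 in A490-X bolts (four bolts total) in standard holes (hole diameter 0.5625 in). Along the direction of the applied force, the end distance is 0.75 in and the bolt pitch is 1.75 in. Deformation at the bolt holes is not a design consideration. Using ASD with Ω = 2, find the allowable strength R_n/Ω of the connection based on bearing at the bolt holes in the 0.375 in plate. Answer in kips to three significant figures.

Per bolt r_n = 1.5 l_c t F_u ≤ 3.0 d t F_u; upper limit = 3.0 × 0.5 × 0.375 × 58 = 32.62 kips.
Edge bolt: l_c = 0.75 − 0.5625/2 = 0.4688 in → 1.5 × 0.4688 × 0.375 × 58 = 15.29 → r_n = 15.29 kips.
Interior bolts: l_c = 1.75 − 0.5625 = 1.188 in → 1.5 × 1.188 × 0.375 × 58 = 38.74 → r_n = 32.62 kips.
R_n = 2 × 15.29 + 2 × 32.62 = 95.84 kips.
Allowable strength R_n/Ω = 95.84 / 2 = 47.9 kips.

47.9 kips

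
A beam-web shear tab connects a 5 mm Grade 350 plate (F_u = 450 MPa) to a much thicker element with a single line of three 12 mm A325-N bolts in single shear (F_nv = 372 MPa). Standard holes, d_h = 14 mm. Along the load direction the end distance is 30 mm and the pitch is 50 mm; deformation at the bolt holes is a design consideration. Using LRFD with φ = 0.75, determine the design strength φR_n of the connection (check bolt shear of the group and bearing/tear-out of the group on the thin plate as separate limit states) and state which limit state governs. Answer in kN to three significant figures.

94.7 kN (bolt shear governs)

Bolt shear: A_b = π·12²/4 = 113.1 mm²; R_n = 372 × 113.1 × 3 × 1 / 1000 = 126.2 kN → 0.75 × 126.2 = 94.7 kN.
Bearing (1.2 l_c t F_u ≤ 2.4 d t F_u): upper limit = 2.4·12·5·450 / 1000 = 64.8 kN.
  Edge l_c = 30 − 14/2 = 23 → r_n = 62.1 kN; interior l_c = 50 − 14 = 36 → r_n = 64.8 kN.
  R_n,bearing = 1·62.1 + 2·64.8 = 191.7 kN → 0.75 × 191.7 = 144 kN.
Bolt shear governs: 94.7 kN.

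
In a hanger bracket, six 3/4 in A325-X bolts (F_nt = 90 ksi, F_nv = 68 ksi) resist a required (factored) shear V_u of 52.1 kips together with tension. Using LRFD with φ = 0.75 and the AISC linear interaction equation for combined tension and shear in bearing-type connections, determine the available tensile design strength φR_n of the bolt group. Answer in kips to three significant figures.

164 kips

A_b = π·0.75²/4 = 0.4418 in²; f_rv = 52.1 / (6 × 0.4418) = 19.66 ksi.
F'_nt = 1.3 F_nt − (F_nt / φF_nv) f_rv = 1.3·90 − (90/(0.75·68))·19.66 = 82.31 ksi, capped at F_nt → F'_nt = 82.31 ksi.
R_n = F'_nt · A_b · n = 82.31 × 0.4418 × 6 = 218.2 kips.
Design strength φR_n = 0.75 × 218.2 = 164 kips.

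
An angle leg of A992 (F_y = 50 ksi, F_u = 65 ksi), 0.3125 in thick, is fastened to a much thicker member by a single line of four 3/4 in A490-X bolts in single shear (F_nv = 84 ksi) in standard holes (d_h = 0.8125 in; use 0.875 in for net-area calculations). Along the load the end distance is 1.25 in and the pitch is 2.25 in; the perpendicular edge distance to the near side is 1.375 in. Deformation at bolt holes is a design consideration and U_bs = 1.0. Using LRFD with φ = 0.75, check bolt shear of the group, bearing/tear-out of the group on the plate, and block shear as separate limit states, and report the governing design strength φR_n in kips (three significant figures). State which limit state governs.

Bolt shear: A_b = π·0.75²/4 = 0.4418 in²; R_n = 84 × 0.4418 × 4 × 1 = 148.4 kips → 0.75 × 148.4 = 111 kips.
Bearing: edge l_c = 0.8438, r_n = 20.57 kips; interior l_c = 1.438, r_n = 35.04 kips; R_n = 20.57 + 3·35.04 = 125.7 kips → 94.3 kips.
Block shear: A_gv = 2.5, A_nv = 1.543, A_nt = 0.293 in²; R_n = min(0.6F_uA_nv, 0.6F_yA_gv) + U_bs·F_u·A_nt = 79.22 kips → 59.4 kips.
Block shear governs: 59.4 kips.

59.4 kips (block shear governs)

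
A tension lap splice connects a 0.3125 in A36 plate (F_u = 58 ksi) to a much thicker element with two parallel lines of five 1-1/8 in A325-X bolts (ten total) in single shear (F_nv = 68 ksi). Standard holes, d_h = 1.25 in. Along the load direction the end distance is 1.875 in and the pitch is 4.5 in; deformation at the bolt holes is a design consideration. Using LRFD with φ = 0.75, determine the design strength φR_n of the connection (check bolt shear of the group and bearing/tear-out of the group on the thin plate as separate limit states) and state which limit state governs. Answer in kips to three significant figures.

334 kips (bearing governs)

Bolt shear: A_b = π·1.125²/4 = 0.994 in²; R_n = 68 × 0.994 × 10 × 1 = 675.9 kips → 0.75 × 675.9 = 507 kips.
Bearing (1.2 l_c t F_u ≤ 2.4 d t F_u): upper limit = 2.4·1.125·0.3125·58 = 48.94 kips.
  Edge l_c = 1.875 − 1.25/2 = 1.25 → r_n = 27.19 kips; interior l_c = 4.5 − 1.25 = 3.25 → r_n = 48.94 kips.
  R_n,bearing = 2·27.19 + 8·48.94 = 445.9 kips → 0.75 × 445.9 = 334 kips.
Bearing governs: 334 kips.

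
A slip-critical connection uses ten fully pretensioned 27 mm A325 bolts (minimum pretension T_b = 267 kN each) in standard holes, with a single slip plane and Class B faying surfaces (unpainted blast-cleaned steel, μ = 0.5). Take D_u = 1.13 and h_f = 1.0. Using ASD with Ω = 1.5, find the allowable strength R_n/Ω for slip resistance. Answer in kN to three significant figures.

1010 kN

R_n = μ · D_u · h_f · T_b · n_s · n_b = 0.5 × 1.13 × 1.0 × 267 × 1 × 10 = 1509 kN.
Allowable strength R_n/Ω = 1509 / 1.5 = 1010 kN.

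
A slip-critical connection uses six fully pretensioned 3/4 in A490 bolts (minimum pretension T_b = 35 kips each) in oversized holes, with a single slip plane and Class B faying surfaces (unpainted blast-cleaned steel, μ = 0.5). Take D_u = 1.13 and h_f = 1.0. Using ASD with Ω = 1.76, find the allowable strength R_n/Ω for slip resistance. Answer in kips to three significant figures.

R_n = μ · D_u · h_f · T_b · n_s · n_b = 0.5 × 1.13 × 1.0 × 35 × 1 × 6 = 118.6 kips.
Allowable strength R_n/Ω = 118.6 / 1.76 = 67.4 kips.

67.4 kips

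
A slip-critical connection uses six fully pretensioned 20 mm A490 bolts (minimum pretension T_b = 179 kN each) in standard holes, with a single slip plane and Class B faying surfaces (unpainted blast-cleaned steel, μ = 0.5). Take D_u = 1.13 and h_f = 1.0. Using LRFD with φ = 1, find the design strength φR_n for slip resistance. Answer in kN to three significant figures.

607 kN

R_n = μ · D_u · h_f · T_b · n_s · n_b = 0.5 × 1.13 × 1.0 × 179 × 1 × 6 = 606.8 kN.
Design strength φR_n = 1 × 606.8 = 607 kN.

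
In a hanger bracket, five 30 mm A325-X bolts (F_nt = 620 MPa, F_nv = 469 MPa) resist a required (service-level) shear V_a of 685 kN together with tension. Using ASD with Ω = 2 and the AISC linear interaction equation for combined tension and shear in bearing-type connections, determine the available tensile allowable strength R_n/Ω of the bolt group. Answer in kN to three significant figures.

519 kN

A_b = π·30²/4 = 706.9 mm²; f_rv = 685 × 1000 / (5 × 706.9) = 193.8 MPa.
F'_nt = 1.3 F_nt − (Ω F_nt / F_nv) f_rv = 1.3·620 − (2·620/469)·193.8 = 293.6 MPa, capped at F_nt → F'_nt = 293.6 MPa.
R_n = F'_nt · A_b · n = 293.6 × 706.9 × 5 / 1000 = 1038 kN.
Allowable strength R_n/Ω = 1038 / 2 = 519 kN.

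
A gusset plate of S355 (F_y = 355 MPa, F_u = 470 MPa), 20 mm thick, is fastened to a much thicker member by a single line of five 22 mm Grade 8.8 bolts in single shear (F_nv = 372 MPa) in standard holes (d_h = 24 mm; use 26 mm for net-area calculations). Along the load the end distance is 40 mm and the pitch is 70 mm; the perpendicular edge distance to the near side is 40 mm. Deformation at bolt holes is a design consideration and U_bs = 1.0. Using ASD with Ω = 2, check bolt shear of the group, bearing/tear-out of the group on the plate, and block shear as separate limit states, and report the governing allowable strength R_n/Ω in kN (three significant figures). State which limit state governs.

Bolt shear: A_b = π·22²/4 = 380.1 mm²; R_n = 372 × 380.1 × 5 × 1 / 1000 = 707 kN → 707 / 2 = 354 kN.
Bearing: edge l_c = 28, r_n = 315.8 kN; interior l_c = 46, r_n = 496.3 kN; R_n = 315.8 + 4·496.3 = 2301 kN → 1150 kN.
Block shear: A_gv = 6400, A_nv = 4060, A_nt = 540 mm²; R_n = min(0.6F_uA_nv, 0.6F_yA_gv) + U_bs·F_u·A_nt = 1399 kN → 699 kN.
Bolt shear governs: 354 kN.

354 kN (bolt shear governs)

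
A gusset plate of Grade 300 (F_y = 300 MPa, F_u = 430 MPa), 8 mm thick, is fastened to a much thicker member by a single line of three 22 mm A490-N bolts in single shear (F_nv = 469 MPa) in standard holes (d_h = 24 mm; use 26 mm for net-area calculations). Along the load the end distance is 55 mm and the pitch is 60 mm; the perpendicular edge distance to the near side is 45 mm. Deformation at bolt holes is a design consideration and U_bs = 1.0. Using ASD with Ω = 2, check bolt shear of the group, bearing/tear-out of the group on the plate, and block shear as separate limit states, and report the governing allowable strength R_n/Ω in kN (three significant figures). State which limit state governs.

169 kN (block shear governs)

Bolt shear: A_b = π·22²/4 = 380.1 mm²; R_n = 469 × 380.1 × 3 × 1 / 1000 = 534.8 kN → 534.8 / 2 = 267 kN.
Bearing: edge l_c = 43, r_n = 177.5 kN; interior l_c = 36, r_n = 148.6 kN; R_n = 177.5 + 2·148.6 = 474.7 kN → 237 kN.
Block shear: A_gv = 1400, A_nv = 880, A_nt = 256 mm²; R_n = min(0.6F_uA_nv, 0.6F_yA_gv) + U_bs·F_u·A_nt = 337.1 kN → 169 kN.
Block shear governs: 169 kN.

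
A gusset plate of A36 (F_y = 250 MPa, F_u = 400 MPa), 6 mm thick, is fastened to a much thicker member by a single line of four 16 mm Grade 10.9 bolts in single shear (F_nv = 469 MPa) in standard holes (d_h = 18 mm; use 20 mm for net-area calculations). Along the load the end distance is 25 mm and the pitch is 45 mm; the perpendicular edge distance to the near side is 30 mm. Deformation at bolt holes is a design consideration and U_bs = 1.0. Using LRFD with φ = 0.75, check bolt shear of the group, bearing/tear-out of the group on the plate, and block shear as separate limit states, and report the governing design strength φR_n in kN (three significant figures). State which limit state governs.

133 kN (block shear governs)

Bolt shear: A_b = π·16²/4 = 201.1 mm²; R_n = 469 × 201.1 × 4 × 1 / 1000 = 377.2 kN → 0.75 × 377.2 = 283 kN.
Bearing: edge l_c = 16, r_n = 46.08 kN; interior l_c = 27, r_n = 77.76 kN; R_n = 46.08 + 3·77.76 = 279.4 kN → 210 kN.
Block shear: A_gv = 960, A_nv = 540, A_nt = 120 mm²; R_n = min(0.6F_uA_nv, 0.6F_yA_gv) + U_bs·F_u·A_nt = 177.6 kN → 133 kN.
Block shear governs: 133 kN.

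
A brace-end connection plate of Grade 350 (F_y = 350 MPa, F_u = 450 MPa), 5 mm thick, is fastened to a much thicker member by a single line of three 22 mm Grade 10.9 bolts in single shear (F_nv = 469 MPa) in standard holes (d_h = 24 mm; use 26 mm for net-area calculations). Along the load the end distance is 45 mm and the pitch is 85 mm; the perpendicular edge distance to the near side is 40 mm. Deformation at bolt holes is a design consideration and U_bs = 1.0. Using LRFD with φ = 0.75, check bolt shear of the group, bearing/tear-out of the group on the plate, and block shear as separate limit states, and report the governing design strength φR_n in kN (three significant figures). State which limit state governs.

197 kN (block shear governs)

Bolt shear: A_b = π·22²/4 = 380.1 mm²; R_n = 469 × 380.1 × 3 × 1 / 1000 = 534.8 kN → 0.75 × 534.8 = 401 kN.
Bearing: edge l_c = 33, r_n = 89.1 kN; interior l_c = 61, r_n = 118.8 kN; R_n = 89.1 + 2·118.8 = 326.7 kN → 245 kN.
Block shear: A_gv = 1075, A_nv = 750, A_nt = 135 mm²; R_n = min(0.6F_uA_nv, 0.6F_yA_gv) + U_bs·F_u·A_nt = 263.2 kN → 197 kN.
Block shear governs: 197 kN.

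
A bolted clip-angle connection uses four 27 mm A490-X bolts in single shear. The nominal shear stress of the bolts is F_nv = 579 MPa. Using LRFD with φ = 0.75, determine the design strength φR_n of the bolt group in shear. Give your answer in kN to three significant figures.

A_b = π × 27² / 4 = 572.6 mm².
R_n = F_nv · A_b · n · n_s = 579 × 572.6 × 4 × 1 / 1000 = 1326 kN.
Design strength φR_n = 0.75 × 1326 = 995 kN.

995 kN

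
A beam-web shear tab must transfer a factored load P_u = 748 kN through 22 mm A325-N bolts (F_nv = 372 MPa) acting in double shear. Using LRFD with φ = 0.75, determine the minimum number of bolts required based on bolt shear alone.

A_b = π·22²/4 = 380.1 mm².
Per-bolt design strength φR_n = 0.75 × 372 × 380.1 × 2 / 1000 = 212.1 kN.
n ≥ 748 / 212.1 = 3.526 → use 4 bolts.

4 bolts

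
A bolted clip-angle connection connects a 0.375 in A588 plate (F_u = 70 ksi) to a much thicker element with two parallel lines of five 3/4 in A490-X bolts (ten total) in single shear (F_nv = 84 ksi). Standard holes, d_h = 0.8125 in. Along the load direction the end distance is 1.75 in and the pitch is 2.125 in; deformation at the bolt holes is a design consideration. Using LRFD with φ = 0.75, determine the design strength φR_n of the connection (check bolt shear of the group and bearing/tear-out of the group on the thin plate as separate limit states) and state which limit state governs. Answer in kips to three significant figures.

278 kips (bolt shear governs)

Bolt shear: A_b = π·0.75²/4 = 0.4418 in²; R_n = 84 × 0.4418 × 10 × 1 = 371.1 kips → 0.75 × 371.1 = 278 kips.
Bearing (1.2 l_c t F_u ≤ 2.4 d t F_u): upper limit = 2.4·0.75·0.375·70 = 47.25 kips.
  Edge l_c = 1.75 − 0.8125/2 = 1.344 → r_n = 42.33 kips; interior l_c = 2.125 − 0.8125 = 1.312 → r_n = 41.34 kips.
  R_n,bearing = 2·42.33 + 8·41.34 = 415.4 kips → 0.75 × 415.4 = 312 kips.
Bolt shear governs: 278 kips.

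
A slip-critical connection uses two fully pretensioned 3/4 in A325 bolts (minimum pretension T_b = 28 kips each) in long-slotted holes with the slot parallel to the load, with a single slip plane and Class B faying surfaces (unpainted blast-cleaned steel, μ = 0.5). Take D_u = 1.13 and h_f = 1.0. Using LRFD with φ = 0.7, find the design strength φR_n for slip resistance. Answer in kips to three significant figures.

R_n = μ · D_u · h_f · T_b · n_s · n_b = 0.5 × 1.13 × 1.0 × 28 × 1 × 2 = 31.64 kips.
Design strength φR_n = 0.7 × 31.64 = 22.1 kips.

22.1 kips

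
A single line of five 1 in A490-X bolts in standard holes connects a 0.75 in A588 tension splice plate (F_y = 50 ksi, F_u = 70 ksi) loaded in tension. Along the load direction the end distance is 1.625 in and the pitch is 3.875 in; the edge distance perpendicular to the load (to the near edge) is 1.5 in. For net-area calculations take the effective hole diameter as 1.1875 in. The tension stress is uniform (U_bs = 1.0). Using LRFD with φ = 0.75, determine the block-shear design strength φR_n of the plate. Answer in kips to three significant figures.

314 kips

Shear plane L_v = 1.625 + 4·3.875 = 17.12 in; A_gv = 17.12 × 0.75 = 12.84 in².
A_nv = (17.12 − 4.5·1.1875) × 0.75 = 8.836 in².
A_nt = (1.5 − 0.5·1.1875) × 0.75 = 0.6797 in².
0.6 F_u A_nv = 371.1 kips; 0.6 F_y A_gv = 385.3 kips → shear rupture governs the shear term.
R_n = 371.1 + 1.0 × 70 × 0.6797 = 418.7 kips.
Design strength φR_n = 0.75 × 418.7 = 314 kips.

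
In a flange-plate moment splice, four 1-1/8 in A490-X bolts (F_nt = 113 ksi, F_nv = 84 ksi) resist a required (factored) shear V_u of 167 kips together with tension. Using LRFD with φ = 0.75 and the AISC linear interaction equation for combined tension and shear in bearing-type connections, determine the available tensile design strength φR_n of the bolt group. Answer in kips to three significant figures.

213 kips

A_b = π·1.125²/4 = 0.994 in²; f_rv = 167 / (4 × 0.994) = 42 ksi.
F'_nt = 1.3 F_nt − (F_nt / φF_nv) f_rv = 1.3·113 − (113/(0.75·84))·42 = 71.56 ksi, capped at F_nt → F'_nt = 71.56 ksi.
R_n = F'_nt · A_b · n = 71.56 × 0.994 × 4 = 284.5 kips.
Design strength φR_n = 0.75 × 284.5 = 213 kips.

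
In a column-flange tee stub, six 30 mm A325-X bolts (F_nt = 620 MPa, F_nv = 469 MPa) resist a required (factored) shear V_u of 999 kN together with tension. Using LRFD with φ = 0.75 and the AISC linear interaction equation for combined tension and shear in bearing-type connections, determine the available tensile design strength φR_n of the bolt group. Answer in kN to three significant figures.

1240 kN

A_b = π·30²/4 = 706.9 mm²; f_rv = 999 × 1000 / (6 × 706.9) = 235.5 MPa.
F'_nt = 1.3 F_nt − (F_nt / φF_nv) f_rv = 1.3·620 − (620/(0.75·469))·235.5 = 390.8 MPa, capped at F_nt → F'_nt = 390.8 MPa.
R_n = F'_nt · A_b · n = 390.8 × 706.9 × 6 / 1000 = 1658 kN.
Design strength φR_n = 0.75 × 1658 = 1240 kN.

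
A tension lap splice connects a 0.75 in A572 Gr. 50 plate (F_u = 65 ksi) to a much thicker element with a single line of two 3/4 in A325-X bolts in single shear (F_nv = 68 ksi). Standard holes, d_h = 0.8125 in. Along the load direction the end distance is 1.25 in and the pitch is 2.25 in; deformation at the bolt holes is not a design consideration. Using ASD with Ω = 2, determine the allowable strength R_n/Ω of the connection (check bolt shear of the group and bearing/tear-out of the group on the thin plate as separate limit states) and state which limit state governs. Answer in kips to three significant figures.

30 kips (bolt shear governs)

Bolt shear: A_b = π·0.75²/4 = 0.4418 in²; R_n = 68 × 0.4418 × 2 × 1 = 60.08 kips → 60.08 / 2 = 30 kips.
Bearing (1.5 l_c t F_u ≤ 3.0 d t F_u): upper limit = 3.0·0.75·0.75·65 = 109.7 kips.
  Edge l_c = 1.25 − 0.8125/2 = 0.8438 → r_n = 61.7 kips; interior l_c = 2.25 − 0.8125 = 1.438 → r_n = 105.1 kips.
  R_n,bearing = 1·61.7 + 1·105.1 = 166.8 kips → 166.8 / 2 = 83.4 kips.
Bolt shear governs: 30 kips.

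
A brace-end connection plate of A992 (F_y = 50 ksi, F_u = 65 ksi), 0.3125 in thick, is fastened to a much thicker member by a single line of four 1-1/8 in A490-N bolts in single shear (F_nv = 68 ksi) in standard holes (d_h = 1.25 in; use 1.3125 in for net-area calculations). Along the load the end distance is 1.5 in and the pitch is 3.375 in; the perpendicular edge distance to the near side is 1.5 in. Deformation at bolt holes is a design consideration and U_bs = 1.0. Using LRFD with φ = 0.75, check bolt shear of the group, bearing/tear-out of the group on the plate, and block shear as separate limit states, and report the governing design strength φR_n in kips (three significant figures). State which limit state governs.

77.1 kips (block shear governs)

Bolt shear: A_b = π·1.125²/4 = 0.994 in²; R_n = 68 × 0.994 × 4 × 1 = 270.4 kips → 0.75 × 270.4 = 203 kips.
Bearing: edge l_c = 0.875, r_n = 21.33 kips; interior l_c = 2.125, r_n = 51.8 kips; R_n = 21.33 + 3·51.8 = 176.7 kips → 133 kips.
Block shear: A_gv = 3.633, A_nv = 2.197, A_nt = 0.2637 in²; R_n = min(0.6F_uA_nv, 0.6F_yA_gv) + U_bs·F_u·A_nt = 102.8 kips → 77.1 kips.
Block shear governs: 77.1 kips.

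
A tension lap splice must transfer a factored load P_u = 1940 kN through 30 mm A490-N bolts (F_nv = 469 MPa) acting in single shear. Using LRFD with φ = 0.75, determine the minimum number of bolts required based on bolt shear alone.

8 bolts

A_b = π·30²/4 = 706.9 mm².
Per-bolt design strength φR_n = 0.75 × 469 × 706.9 × 1 / 1000 = 248.6 kN.
n ≥ 1940 / 248.6 = 7.803 → use 8 bolts.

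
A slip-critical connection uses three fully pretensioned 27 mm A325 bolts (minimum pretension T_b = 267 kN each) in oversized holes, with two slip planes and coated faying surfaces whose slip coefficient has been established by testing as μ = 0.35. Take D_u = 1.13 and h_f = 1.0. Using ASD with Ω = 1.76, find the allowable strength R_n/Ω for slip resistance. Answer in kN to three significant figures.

R_n = μ · D_u · h_f · T_b · n_s · n_b = 0.35 × 1.13 × 1.0 × 267 × 2 × 3 = 633.6 kN.
Allowable strength R_n/Ω = 633.6 / 1.76 = 360 kN.

360 kN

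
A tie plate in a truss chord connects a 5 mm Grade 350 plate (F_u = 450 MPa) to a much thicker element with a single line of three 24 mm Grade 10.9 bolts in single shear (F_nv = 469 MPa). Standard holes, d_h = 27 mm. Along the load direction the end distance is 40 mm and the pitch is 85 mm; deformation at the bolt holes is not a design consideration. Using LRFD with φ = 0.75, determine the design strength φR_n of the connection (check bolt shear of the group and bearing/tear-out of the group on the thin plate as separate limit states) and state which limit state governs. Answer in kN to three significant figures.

Bolt shear: A_b = π·24²/4 = 452.4 mm²; R_n = 469 × 452.4 × 3 × 1 / 1000 = 636.5 kN → 0.75 × 636.5 = 477 kN.
Bearing (1.5 l_c t F_u ≤ 3.0 d t F_u): upper limit = 3.0·24·5·450 / 1000 = 162 kN.
  Edge l_c = 40 − 27/2 = 26.5 → r_n = 89.44 kN; interior l_c = 85 − 27 = 58 → r_n = 162 kN.
  R_n,bearing = 1·89.44 + 2·162 = 413.4 kN → 0.75 × 413.4 = 310 kN.
Bearing governs: 310 kN.

310 kN (bearing governs)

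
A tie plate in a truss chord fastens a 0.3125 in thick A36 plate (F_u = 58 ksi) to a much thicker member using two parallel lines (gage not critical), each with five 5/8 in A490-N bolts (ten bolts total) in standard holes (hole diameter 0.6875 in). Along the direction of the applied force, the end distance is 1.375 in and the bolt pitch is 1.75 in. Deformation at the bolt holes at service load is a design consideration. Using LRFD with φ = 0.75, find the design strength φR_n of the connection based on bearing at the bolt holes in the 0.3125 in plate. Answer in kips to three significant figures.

172 kips

Per bolt r_n = 1.2 l_c t F_u ≤ 2.4 d t F_u; upper limit = 2.4 × 0.625 × 0.3125 × 58 = 27.19 kips.
Edge bolt: l_c = 1.375 − 0.6875/2 = 1.031 in → 1.2 × 1.031 × 0.3125 × 58 = 22.43 → r_n = 22.43 kips.
Interior bolts: l_c = 1.75 − 0.6875 = 1.062 in → 1.2 × 1.062 × 0.3125 × 58 = 23.11 → r_n = 23.11 kips.
R_n = 2 × 22.43 + 8 × 23.11 = 229.7 kips.
Design strength φR_n = 0.75 × 229.7 = 172 kips.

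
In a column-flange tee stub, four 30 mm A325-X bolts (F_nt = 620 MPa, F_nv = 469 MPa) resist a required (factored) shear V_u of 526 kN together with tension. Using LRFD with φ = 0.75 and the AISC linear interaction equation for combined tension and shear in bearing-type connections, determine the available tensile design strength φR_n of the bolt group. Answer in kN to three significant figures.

A_b = π·30²/4 = 706.9 mm²; f_rv = 526 × 1000 / (4 × 706.9) = 186 MPa.
F'_nt = 1.3 F_nt − (F_nt / φF_nv) f_rv = 1.3·620 − (620/(0.75·469))·186 = 478.1 MPa, capped at F_nt → F'_nt = 478.1 MPa.
R_n = F'_nt · A_b · n = 478.1 × 706.9 × 4 / 1000 = 1352 kN.
Design strength φR_n = 0.75 × 1352 = 1010 kN.

1010 kN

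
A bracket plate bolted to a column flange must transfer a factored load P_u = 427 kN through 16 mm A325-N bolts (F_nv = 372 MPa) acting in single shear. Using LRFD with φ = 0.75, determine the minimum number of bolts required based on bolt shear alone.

A_b = π·16²/4 = 201.1 mm².
Per-bolt design strength φR_n = 0.75 × 372 × 201.1 × 1 / 1000 = 56.1 kN.
n ≥ 427 / 56.1 = 7.612 → use 8 bolts.

8 bolts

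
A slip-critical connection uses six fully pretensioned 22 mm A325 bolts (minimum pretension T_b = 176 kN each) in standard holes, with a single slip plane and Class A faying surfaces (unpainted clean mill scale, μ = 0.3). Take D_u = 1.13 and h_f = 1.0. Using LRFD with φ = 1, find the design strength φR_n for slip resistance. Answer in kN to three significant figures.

358 kN

R_n = μ · D_u · h_f · T_b · n_s · n_b = 0.3 × 1.13 × 1.0 × 176 × 1 × 6 = 358 kN.
Design strength φR_n = 1 × 358 = 358 kN.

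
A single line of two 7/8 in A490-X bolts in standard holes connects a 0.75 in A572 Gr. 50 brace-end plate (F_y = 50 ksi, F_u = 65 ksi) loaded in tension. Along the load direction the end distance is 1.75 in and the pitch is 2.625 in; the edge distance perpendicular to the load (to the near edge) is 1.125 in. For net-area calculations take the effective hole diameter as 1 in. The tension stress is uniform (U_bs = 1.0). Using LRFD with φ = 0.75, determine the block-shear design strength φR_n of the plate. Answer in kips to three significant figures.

85.9 kips

Shear plane L_v = 1.75 + 1·2.625 = 4.375 in; A_gv = 4.375 × 0.75 = 3.281 in².
A_nv = (4.375 − 1.5·1) × 0.75 = 2.156 in².
A_nt = (1.125 − 0.5·1) × 0.75 = 0.4688 in².
0.6 F_u A_nv = 84.09 kips; 0.6 F_y A_gv = 98.44 kips → shear rupture governs the shear term.
R_n = 84.09 + 1.0 × 65 × 0.4688 = 114.6 kips.
Design strength φR_n = 0.75 × 114.6 = 85.9 kips.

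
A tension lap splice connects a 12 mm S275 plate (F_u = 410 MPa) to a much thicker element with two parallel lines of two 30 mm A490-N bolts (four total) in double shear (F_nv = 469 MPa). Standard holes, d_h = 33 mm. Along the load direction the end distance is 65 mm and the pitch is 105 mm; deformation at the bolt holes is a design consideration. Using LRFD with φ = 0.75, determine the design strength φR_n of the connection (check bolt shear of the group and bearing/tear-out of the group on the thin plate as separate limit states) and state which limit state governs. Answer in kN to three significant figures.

961 kN (bearing governs)

Bolt shear: A_b = π·30²/4 = 706.9 mm²; R_n = 469 × 706.9 × 4 × 2 / 1000 = 2652 kN → 0.75 × 2652 = 1990 kN.
Bearing (1.2 l_c t F_u ≤ 2.4 d t F_u): upper limit = 2.4·30·12·410 / 1000 = 354.2 kN.
  Edge l_c = 65 − 33/2 = 48.5 → r_n = 286.3 kN; interior l_c = 105 − 33 = 72 → r_n = 354.2 kN.
  R_n,bearing = 2·286.3 + 2·354.2 = 1281 kN → 0.75 × 1281 = 961 kN.
Bearing governs: 961 kN.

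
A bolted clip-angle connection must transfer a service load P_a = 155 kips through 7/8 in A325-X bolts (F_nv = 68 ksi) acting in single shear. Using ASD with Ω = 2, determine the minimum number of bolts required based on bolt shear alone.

8 bolts

A_b = π·0.875²/4 = 0.6013 in².
Per-bolt allowable strength R_n/Ω = 68 × 0.6013 × 1 / 2 = 20.44 kips.
n ≥ 155 / 20.44 = 7.581 → use 8 bolts.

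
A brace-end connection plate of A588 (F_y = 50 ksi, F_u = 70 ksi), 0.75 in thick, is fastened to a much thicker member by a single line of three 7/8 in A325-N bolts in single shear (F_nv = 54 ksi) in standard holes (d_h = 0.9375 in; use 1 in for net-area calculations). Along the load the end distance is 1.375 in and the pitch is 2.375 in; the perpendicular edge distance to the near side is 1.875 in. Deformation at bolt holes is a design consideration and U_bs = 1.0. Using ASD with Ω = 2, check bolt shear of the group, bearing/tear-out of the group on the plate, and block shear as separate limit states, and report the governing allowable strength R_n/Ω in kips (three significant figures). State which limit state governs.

48.7 kips (bolt shear governs)

Bolt shear: A_b = π·0.875²/4 = 0.6013 in²; R_n = 54 × 0.6013 × 3 × 1 = 97.41 kips → 97.41 / 2 = 48.7 kips.
Bearing: edge l_c = 0.9062, r_n = 57.09 kips; interior l_c = 1.438, r_n = 90.56 kips; R_n = 57.09 + 2·90.56 = 238.2 kips → 119 kips.
Block shear: A_gv = 4.594, A_nv = 2.719, A_nt = 1.031 in²; R_n = min(0.6F_uA_nv, 0.6F_yA_gv) + U_bs·F_u·A_nt = 186.4 kips → 93.2 kips.
Bolt shear governs: 48.7 kips.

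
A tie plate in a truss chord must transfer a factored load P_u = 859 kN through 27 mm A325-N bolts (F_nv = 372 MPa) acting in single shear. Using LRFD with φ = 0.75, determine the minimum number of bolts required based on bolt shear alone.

6 bolts

A_b = π·27²/4 = 572.6 mm².
Per-bolt design strength φR_n = 0.75 × 372 × 572.6 × 1 / 1000 = 159.7 kN.
n ≥ 859 / 159.7 = 5.377 → use 6 bolts.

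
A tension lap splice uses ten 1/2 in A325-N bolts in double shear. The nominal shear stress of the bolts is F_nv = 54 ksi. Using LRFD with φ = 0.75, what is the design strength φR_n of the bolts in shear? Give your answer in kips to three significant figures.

A_b = π × 0.5² / 4 = 0.1963 in².
R_n = F_nv · A_b · n · n_s = 54 × 0.1963 × 10 × 2 = 212.1 kips.
Design strength φR_n = 0.75 × 212.1 = 159 kips.

159 kips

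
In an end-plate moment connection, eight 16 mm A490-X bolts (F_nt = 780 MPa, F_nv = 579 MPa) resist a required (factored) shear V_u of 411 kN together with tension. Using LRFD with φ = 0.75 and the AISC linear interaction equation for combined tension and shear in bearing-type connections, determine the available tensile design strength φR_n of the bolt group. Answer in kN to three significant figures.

670 kN

A_b = π·16²/4 = 201.1 mm²; f_rv = 411 × 1000 / (8 × 201.1) = 255.5 MPa.
F'_nt = 1.3 F_nt − (F_nt / φF_nv) f_rv = 1.3·780 − (780/(0.75·579))·255.5 = 555 MPa, capped at F_nt → F'_nt = 555 MPa.
R_n = F'_nt · A_b · n = 555 × 201.1 × 8 / 1000 = 892.8 kN.
Design strength φR_n = 0.75 × 892.8 = 670 kN.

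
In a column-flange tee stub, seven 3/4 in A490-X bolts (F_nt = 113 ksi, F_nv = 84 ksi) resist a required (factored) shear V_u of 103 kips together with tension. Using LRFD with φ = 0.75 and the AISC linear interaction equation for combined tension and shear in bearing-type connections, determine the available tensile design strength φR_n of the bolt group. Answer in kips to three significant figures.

202 kips

A_b = π·0.75²/4 = 0.4418 in²; f_rv = 103 / (7 × 0.4418) = 33.31 ksi.
F'_nt = 1.3 F_nt − (F_nt / φF_nv) f_rv = 1.3·113 − (113/(0.75·84))·33.31 = 87.16 ksi, capped at F_nt → F'_nt = 87.16 ksi.
R_n = F'_nt · A_b · n = 87.16 × 0.4418 × 7 = 269.5 kips.
Design strength φR_n = 0.75 × 269.5 = 202 kips.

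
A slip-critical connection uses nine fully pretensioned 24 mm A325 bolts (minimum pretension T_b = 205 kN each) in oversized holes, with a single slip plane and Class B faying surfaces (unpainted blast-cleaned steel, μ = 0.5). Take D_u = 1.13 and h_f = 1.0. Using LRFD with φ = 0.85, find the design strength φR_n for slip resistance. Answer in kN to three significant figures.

R_n = μ · D_u · h_f · T_b · n_s · n_b = 0.5 × 1.13 × 1.0 × 205 × 1 × 9 = 1042 kN.
Design strength φR_n = 0.85 × 1042 = 886 kN.

886 kN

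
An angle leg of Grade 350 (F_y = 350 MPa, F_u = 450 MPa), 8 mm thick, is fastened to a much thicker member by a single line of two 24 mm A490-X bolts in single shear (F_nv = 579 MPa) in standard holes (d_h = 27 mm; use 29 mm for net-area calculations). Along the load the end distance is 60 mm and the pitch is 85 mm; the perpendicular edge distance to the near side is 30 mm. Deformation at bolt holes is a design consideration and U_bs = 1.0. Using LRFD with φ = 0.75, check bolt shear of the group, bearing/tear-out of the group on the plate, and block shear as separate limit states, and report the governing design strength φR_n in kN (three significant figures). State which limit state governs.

206 kN (block shear governs)

Bolt shear: A_b = π·24²/4 = 452.4 mm²; R_n = 579 × 452.4 × 2 × 1 / 1000 = 523.9 kN → 0.75 × 523.9 = 393 kN.
Bearing: edge l_c = 46.5, r_n = 200.9 kN; interior l_c = 58, r_n = 207.4 kN; R_n = 200.9 + 1·207.4 = 408.2 kN → 306 kN.
Block shear: A_gv = 1160, A_nv = 812, A_nt = 124 mm²; R_n = min(0.6F_uA_nv, 0.6F_yA_gv) + U_bs·F_u·A_nt = 275 kN → 206 kN.
Block shear governs: 206 kN.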